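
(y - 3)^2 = y^2 - 6*y + 9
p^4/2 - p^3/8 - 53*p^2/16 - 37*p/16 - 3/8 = (p/2 + 1)*(p - 3)*(p + 1/4)*(p + 1/2)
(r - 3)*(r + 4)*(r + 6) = r^3 + 7*r^2 - 6*r - 72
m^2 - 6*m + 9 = (m - 3)^2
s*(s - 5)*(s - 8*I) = s^3 - 5*s^2 - 8*I*s^2 + 40*I*s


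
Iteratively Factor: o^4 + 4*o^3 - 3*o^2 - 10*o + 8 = (o + 2)*(o^3 + 2*o^2 - 7*o + 4) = (o - 1)*(o + 2)*(o^2 + 3*o - 4) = (o - 1)^2*(o + 2)*(o + 4)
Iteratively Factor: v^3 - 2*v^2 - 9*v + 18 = (v - 3)*(v^2 + v - 6) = (v - 3)*(v - 2)*(v + 3)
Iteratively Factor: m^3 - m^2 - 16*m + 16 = (m + 4)*(m^2 - 5*m + 4) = (m - 1)*(m + 4)*(m - 4)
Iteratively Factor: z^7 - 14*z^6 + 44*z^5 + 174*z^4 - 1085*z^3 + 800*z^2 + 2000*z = (z - 5)*(z^6 - 9*z^5 - z^4 + 169*z^3 - 240*z^2 - 400*z) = (z - 5)*(z - 4)*(z^5 - 5*z^4 - 21*z^3 + 85*z^2 + 100*z) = (z - 5)^2*(z - 4)*(z^4 - 21*z^2 - 20*z) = (z - 5)^2*(z - 4)*(z + 4)*(z^3 - 4*z^2 - 5*z) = (z - 5)^3*(z - 4)*(z + 4)*(z^2 + z) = z*(z - 5)^3*(z - 4)*(z + 4)*(z + 1)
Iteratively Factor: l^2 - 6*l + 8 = (l - 4)*(l - 2)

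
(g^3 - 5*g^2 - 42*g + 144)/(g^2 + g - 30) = (g^2 - 11*g + 24)/(g - 5)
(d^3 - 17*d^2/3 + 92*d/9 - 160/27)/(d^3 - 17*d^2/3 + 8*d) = (d^2 - 3*d + 20/9)/(d*(d - 3))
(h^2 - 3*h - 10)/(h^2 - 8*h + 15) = (h + 2)/(h - 3)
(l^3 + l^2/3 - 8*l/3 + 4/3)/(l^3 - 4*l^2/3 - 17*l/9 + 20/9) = 3*(3*l^2 + 4*l - 4)/(9*l^2 - 3*l - 20)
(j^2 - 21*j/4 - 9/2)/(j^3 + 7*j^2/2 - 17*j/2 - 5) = (4*j^2 - 21*j - 18)/(2*(2*j^3 + 7*j^2 - 17*j - 10))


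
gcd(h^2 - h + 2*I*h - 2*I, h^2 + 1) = 1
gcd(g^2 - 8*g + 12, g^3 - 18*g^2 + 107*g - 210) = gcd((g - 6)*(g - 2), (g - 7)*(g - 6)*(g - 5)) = g - 6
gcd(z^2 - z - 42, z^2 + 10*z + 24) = z + 6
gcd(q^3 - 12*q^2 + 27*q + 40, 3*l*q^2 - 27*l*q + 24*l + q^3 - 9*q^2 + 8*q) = q - 8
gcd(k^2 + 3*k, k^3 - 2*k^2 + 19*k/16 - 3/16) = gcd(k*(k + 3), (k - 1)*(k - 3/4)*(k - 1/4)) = 1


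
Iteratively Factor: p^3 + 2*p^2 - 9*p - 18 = (p + 2)*(p^2 - 9) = (p + 2)*(p + 3)*(p - 3)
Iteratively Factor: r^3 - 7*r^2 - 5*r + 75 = (r - 5)*(r^2 - 2*r - 15) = (r - 5)*(r + 3)*(r - 5)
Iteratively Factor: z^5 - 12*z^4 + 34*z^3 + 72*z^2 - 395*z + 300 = (z - 5)*(z^4 - 7*z^3 - z^2 + 67*z - 60) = (z - 5)^2*(z^3 - 2*z^2 - 11*z + 12) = (z - 5)^2*(z + 3)*(z^2 - 5*z + 4) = (z - 5)^2*(z - 1)*(z + 3)*(z - 4)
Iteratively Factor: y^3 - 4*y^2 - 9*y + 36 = (y + 3)*(y^2 - 7*y + 12) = (y - 3)*(y + 3)*(y - 4)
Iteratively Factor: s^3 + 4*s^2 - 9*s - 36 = (s + 3)*(s^2 + s - 12) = (s + 3)*(s + 4)*(s - 3)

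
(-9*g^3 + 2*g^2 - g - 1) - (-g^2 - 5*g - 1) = -9*g^3 + 3*g^2 + 4*g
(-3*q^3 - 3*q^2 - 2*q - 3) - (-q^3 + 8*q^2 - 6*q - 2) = -2*q^3 - 11*q^2 + 4*q - 1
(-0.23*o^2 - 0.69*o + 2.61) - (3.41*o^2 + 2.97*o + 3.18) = -3.64*o^2 - 3.66*o - 0.57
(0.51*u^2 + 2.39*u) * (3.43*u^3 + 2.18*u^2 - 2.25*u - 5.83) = 1.7493*u^5 + 9.3095*u^4 + 4.0627*u^3 - 8.3508*u^2 - 13.9337*u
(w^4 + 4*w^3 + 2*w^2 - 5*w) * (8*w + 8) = 8*w^5 + 40*w^4 + 48*w^3 - 24*w^2 - 40*w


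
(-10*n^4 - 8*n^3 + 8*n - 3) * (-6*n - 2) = 60*n^5 + 68*n^4 + 16*n^3 - 48*n^2 + 2*n + 6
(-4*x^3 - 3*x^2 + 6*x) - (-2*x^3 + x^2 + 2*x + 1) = -2*x^3 - 4*x^2 + 4*x - 1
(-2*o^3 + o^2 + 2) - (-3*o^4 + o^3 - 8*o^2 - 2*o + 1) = 3*o^4 - 3*o^3 + 9*o^2 + 2*o + 1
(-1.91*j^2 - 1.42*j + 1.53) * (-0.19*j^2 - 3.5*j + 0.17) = 0.3629*j^4 + 6.9548*j^3 + 4.3546*j^2 - 5.5964*j + 0.2601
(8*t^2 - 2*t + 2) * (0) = 0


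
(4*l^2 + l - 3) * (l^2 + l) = 4*l^4 + 5*l^3 - 2*l^2 - 3*l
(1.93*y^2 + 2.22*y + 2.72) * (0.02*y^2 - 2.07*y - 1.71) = 0.0386*y^4 - 3.9507*y^3 - 7.8413*y^2 - 9.4266*y - 4.6512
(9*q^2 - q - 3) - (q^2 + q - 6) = 8*q^2 - 2*q + 3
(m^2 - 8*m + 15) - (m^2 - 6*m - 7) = 22 - 2*m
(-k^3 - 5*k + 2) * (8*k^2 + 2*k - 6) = -8*k^5 - 2*k^4 - 34*k^3 + 6*k^2 + 34*k - 12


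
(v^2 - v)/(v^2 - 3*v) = (v - 1)/(v - 3)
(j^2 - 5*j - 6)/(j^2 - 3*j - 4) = (j - 6)/(j - 4)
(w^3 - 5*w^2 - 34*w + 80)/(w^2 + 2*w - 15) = (w^2 - 10*w + 16)/(w - 3)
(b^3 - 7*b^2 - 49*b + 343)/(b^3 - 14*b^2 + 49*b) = (b + 7)/b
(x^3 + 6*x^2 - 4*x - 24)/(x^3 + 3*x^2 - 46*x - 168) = (x^2 - 4)/(x^2 - 3*x - 28)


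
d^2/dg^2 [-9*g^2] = -18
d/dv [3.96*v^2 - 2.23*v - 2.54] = 7.92*v - 2.23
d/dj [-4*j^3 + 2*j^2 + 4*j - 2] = -12*j^2 + 4*j + 4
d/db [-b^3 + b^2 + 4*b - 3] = -3*b^2 + 2*b + 4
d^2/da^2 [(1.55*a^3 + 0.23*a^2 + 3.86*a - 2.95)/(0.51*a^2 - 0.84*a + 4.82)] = (4.44089209850063e-16*a^5 - 1.77635683940025e-15*a^4 - 3.22802399999999*a^3 - 45.649926*a^2 + 166.712088*a + 52.28398)/(0.132651*a^6 - 0.655452*a^5 + 4.840614*a^4 - 12.982032*a^3 + 45.748548*a^2 - 58.545648*a + 111.980168)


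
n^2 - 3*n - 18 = (n - 6)*(n + 3)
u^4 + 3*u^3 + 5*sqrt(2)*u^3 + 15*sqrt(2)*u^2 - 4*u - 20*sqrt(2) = (u - 1)*(u + 2)^2*(u + 5*sqrt(2))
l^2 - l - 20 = (l - 5)*(l + 4)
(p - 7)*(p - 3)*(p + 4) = p^3 - 6*p^2 - 19*p + 84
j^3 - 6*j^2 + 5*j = j*(j - 5)*(j - 1)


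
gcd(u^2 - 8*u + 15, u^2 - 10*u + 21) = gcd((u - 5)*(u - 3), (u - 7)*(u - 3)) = u - 3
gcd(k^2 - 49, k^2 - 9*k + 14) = k - 7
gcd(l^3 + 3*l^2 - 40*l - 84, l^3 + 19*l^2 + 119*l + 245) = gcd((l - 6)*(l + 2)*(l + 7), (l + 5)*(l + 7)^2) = l + 7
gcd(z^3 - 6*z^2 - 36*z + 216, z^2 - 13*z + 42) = z - 6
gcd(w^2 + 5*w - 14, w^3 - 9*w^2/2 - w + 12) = w - 2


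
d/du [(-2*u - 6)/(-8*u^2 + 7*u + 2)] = 2*(-8*u^2 - 48*u + 19)/(64*u^4 - 112*u^3 + 17*u^2 + 28*u + 4)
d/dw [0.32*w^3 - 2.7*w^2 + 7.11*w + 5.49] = 0.96*w^2 - 5.4*w + 7.11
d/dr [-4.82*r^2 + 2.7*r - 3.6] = 2.7 - 9.64*r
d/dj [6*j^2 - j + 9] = 12*j - 1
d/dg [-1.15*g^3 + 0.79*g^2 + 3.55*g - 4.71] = -3.45*g^2 + 1.58*g + 3.55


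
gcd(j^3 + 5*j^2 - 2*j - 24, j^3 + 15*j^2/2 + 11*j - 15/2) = j + 3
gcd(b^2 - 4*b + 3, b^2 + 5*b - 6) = b - 1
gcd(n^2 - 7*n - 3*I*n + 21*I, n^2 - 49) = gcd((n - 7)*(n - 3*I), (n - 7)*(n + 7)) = n - 7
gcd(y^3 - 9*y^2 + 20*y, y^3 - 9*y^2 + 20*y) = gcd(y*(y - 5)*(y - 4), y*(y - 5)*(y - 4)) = y^3 - 9*y^2 + 20*y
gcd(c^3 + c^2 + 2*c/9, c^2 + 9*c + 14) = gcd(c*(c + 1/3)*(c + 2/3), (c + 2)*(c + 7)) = 1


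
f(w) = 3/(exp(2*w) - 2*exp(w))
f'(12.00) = 0.00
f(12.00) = 0.00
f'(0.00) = 0.00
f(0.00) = -3.00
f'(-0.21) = 0.99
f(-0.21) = -3.11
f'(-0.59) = 2.31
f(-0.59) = -3.74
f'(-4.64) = 155.31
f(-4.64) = -156.07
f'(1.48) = -0.81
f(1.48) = 0.29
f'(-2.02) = 11.25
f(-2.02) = -12.11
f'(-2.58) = 19.77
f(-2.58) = -20.58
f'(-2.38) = 16.17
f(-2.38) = -16.99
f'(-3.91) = 74.84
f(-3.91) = -75.61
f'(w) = 3*(-2*exp(2*w) + 2*exp(w))/(exp(2*w) - 2*exp(w))^2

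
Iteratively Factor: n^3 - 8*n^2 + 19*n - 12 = (n - 4)*(n^2 - 4*n + 3) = (n - 4)*(n - 1)*(n - 3)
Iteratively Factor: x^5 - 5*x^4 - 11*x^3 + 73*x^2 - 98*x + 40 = (x - 1)*(x^4 - 4*x^3 - 15*x^2 + 58*x - 40) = (x - 5)*(x - 1)*(x^3 + x^2 - 10*x + 8) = (x - 5)*(x - 1)*(x + 4)*(x^2 - 3*x + 2) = (x - 5)*(x - 1)^2*(x + 4)*(x - 2)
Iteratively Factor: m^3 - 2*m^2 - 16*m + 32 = (m + 4)*(m^2 - 6*m + 8) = (m - 4)*(m + 4)*(m - 2)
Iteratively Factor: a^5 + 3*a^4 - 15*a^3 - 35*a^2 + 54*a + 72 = (a + 1)*(a^4 + 2*a^3 - 17*a^2 - 18*a + 72) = (a - 3)*(a + 1)*(a^3 + 5*a^2 - 2*a - 24) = (a - 3)*(a - 2)*(a + 1)*(a^2 + 7*a + 12) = (a - 3)*(a - 2)*(a + 1)*(a + 3)*(a + 4)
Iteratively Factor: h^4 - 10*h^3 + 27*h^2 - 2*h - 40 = (h - 5)*(h^3 - 5*h^2 + 2*h + 8) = (h - 5)*(h - 2)*(h^2 - 3*h - 4) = (h - 5)*(h - 2)*(h + 1)*(h - 4)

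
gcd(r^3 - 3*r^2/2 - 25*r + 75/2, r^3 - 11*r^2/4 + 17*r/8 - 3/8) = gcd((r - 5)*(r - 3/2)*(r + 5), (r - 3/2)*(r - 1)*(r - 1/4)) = r - 3/2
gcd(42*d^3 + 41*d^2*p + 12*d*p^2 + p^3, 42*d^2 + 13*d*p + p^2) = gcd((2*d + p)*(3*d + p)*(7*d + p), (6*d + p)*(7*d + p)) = 7*d + p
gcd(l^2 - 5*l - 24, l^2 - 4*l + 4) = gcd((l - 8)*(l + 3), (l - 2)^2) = 1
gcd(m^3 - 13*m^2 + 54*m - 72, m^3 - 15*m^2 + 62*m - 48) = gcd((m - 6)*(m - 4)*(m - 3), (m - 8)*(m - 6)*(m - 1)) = m - 6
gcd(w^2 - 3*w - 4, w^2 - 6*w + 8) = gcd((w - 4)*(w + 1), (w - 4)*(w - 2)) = w - 4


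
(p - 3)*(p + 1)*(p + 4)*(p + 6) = p^4 + 8*p^3 + p^2 - 78*p - 72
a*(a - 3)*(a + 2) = a^3 - a^2 - 6*a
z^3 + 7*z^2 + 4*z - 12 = (z - 1)*(z + 2)*(z + 6)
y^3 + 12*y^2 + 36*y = y*(y + 6)^2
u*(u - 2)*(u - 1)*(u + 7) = u^4 + 4*u^3 - 19*u^2 + 14*u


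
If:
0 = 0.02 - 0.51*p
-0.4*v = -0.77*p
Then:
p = 0.04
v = 0.08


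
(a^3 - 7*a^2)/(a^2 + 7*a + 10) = a^2*(a - 7)/(a^2 + 7*a + 10)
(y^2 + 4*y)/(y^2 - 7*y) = (y + 4)/(y - 7)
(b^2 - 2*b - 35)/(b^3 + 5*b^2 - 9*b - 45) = (b - 7)/(b^2 - 9)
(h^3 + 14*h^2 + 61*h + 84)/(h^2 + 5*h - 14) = (h^2 + 7*h + 12)/(h - 2)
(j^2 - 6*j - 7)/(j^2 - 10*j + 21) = (j + 1)/(j - 3)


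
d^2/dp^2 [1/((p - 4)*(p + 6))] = 2*((p - 4)^2 + (p - 4)*(p + 6) + (p + 6)^2)/((p - 4)^3*(p + 6)^3)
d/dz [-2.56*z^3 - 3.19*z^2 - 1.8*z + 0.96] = -7.68*z^2 - 6.38*z - 1.8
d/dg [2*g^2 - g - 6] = 4*g - 1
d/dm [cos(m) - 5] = -sin(m)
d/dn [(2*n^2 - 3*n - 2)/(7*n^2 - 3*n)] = (15*n^2 + 28*n - 6)/(n^2*(49*n^2 - 42*n + 9))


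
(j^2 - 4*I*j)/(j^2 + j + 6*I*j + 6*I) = j*(j - 4*I)/(j^2 + j + 6*I*j + 6*I)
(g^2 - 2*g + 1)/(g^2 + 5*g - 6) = (g - 1)/(g + 6)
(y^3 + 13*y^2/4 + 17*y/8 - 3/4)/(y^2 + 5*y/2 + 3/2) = (4*y^2 + 7*y - 2)/(4*(y + 1))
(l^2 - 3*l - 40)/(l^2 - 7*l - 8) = (l + 5)/(l + 1)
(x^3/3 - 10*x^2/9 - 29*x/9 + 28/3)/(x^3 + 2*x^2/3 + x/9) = (3*x^3 - 10*x^2 - 29*x + 84)/(x*(9*x^2 + 6*x + 1))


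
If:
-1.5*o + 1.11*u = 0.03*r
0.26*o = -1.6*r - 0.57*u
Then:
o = 0.749561073488839*u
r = -0.478053674441936*u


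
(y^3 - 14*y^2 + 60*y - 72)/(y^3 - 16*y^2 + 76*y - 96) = (y - 6)/(y - 8)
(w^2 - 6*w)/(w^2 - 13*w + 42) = w/(w - 7)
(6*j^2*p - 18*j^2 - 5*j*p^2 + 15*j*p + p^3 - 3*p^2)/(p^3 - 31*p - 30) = (-6*j^2*p + 18*j^2 + 5*j*p^2 - 15*j*p - p^3 + 3*p^2)/(-p^3 + 31*p + 30)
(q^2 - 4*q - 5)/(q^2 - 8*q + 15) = (q + 1)/(q - 3)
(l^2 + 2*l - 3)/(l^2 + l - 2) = (l + 3)/(l + 2)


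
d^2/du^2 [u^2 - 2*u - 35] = 2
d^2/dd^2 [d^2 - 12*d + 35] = 2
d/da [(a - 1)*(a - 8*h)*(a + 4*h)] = 3*a^2 - 8*a*h - 2*a - 32*h^2 + 4*h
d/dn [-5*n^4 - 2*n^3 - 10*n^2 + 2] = 2*n*(-10*n^2 - 3*n - 10)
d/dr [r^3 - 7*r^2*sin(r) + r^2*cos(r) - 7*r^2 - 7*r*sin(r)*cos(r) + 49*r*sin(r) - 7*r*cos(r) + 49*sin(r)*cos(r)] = -r^2*sin(r) - 7*r^2*cos(r) + 3*r^2 - 7*r*sin(r) + 51*r*cos(r) - 7*r*cos(2*r) - 14*r + 49*sin(r) - 7*sin(2*r)/2 - 7*cos(r) + 49*cos(2*r)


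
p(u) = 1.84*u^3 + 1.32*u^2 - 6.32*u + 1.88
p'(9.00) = 464.56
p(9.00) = 1393.28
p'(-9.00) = 417.04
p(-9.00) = -1175.68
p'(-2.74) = 27.89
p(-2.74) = -8.74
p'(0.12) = -5.92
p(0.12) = 1.14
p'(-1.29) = -0.54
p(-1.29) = 8.28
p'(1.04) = 2.40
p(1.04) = -1.20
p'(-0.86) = -4.51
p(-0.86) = 7.12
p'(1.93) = 19.34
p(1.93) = 7.83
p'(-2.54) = 22.59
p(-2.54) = -3.70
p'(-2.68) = 26.25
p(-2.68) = -7.12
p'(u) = 5.52*u^2 + 2.64*u - 6.32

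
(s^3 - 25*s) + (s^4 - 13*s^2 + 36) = s^4 + s^3 - 13*s^2 - 25*s + 36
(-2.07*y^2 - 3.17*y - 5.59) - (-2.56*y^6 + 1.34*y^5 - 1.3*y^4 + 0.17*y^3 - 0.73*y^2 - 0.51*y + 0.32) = 2.56*y^6 - 1.34*y^5 + 1.3*y^4 - 0.17*y^3 - 1.34*y^2 - 2.66*y - 5.91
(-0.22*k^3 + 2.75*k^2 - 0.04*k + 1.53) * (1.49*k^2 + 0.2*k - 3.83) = -0.3278*k^5 + 4.0535*k^4 + 1.333*k^3 - 8.2608*k^2 + 0.4592*k - 5.8599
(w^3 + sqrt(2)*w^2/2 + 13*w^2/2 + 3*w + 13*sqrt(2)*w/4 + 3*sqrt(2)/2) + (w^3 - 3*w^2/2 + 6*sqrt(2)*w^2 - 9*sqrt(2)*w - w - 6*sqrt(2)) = 2*w^3 + 5*w^2 + 13*sqrt(2)*w^2/2 - 23*sqrt(2)*w/4 + 2*w - 9*sqrt(2)/2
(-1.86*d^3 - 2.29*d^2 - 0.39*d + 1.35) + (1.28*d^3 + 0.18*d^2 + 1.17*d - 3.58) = -0.58*d^3 - 2.11*d^2 + 0.78*d - 2.23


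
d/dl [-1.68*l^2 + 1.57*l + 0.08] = 1.57 - 3.36*l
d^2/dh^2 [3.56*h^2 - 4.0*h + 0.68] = 7.12000000000000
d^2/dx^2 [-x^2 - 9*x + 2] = -2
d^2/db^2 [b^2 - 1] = 2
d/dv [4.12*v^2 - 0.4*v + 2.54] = 8.24*v - 0.4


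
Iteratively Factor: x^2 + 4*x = (x + 4)*(x)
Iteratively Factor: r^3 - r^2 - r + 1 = (r + 1)*(r^2 - 2*r + 1) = (r - 1)*(r + 1)*(r - 1)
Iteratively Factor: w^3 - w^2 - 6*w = (w + 2)*(w^2 - 3*w) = (w - 3)*(w + 2)*(w)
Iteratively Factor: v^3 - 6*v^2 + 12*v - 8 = (v - 2)*(v^2 - 4*v + 4) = (v - 2)^2*(v - 2)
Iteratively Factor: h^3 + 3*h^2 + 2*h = (h + 2)*(h^2 + h) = h*(h + 2)*(h + 1)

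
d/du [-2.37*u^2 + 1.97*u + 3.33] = 1.97 - 4.74*u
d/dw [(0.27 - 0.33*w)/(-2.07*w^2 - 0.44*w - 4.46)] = (-0.6831*w^2 + 1.1178*w + 1.5906)/(4.2849*w^4 + 1.8216*w^3 + 18.658*w^2 + 3.9248*w + 19.8916)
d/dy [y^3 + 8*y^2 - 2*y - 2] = 3*y^2 + 16*y - 2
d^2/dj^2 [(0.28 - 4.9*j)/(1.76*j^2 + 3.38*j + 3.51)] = (-(3.52*j + 3.38)*(4.9*j - 0.28)*(7.04*j + 6.76) + (51.744*j + 32.1384)*(1.76*j^2 + 3.38*j + 3.51))/(1.76*j^2 + 3.38*j + 3.51)^3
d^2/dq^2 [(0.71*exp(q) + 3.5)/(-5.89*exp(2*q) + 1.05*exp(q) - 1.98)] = (-24.631391*exp(4*q) - 490.080395*exp(3*q) + 114.618222*exp(2*q) + 157.93596*exp(q) - 10.059984)*exp(q)/(204.336469*exp(6*q) - 109.280115*exp(5*q) + 225.552249*exp(4*q) - 74.629485*exp(3*q) + 75.822318*exp(2*q) - 12.34926*exp(q) + 7.762392)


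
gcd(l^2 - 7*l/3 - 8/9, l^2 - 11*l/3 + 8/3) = l - 8/3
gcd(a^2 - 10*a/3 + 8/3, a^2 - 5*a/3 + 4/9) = a - 4/3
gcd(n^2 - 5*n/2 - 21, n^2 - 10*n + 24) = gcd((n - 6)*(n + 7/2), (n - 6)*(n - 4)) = n - 6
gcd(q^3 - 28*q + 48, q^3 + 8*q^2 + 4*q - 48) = q^2 + 4*q - 12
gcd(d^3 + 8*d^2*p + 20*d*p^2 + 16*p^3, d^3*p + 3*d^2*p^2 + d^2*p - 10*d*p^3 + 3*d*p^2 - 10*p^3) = 1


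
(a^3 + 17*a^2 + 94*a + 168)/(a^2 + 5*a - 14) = (a^2 + 10*a + 24)/(a - 2)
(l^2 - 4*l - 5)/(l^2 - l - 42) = (-l^2 + 4*l + 5)/(-l^2 + l + 42)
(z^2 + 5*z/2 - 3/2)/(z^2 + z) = (2*z^2 + 5*z - 3)/(2*z*(z + 1))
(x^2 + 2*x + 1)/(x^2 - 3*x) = (x^2 + 2*x + 1)/(x*(x - 3))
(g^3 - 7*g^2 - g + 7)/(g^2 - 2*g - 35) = (g^2 - 1)/(g + 5)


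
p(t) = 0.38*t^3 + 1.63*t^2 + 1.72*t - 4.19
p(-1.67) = -4.29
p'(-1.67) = -0.54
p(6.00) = 146.89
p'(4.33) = 37.21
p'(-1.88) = -0.38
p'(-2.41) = 0.48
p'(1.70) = 10.56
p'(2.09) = 13.51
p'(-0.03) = 1.62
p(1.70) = 5.31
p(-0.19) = -4.46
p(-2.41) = -4.19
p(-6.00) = -37.91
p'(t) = 1.14*t^2 + 3.26*t + 1.72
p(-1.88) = -4.19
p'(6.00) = 62.32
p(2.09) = 9.99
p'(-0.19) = 1.14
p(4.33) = 64.67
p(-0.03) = -4.24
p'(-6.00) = 23.20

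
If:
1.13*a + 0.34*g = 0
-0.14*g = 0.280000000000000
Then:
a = 0.60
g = -2.00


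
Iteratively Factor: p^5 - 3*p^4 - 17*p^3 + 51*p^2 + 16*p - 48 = (p + 4)*(p^4 - 7*p^3 + 11*p^2 + 7*p - 12) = (p - 4)*(p + 4)*(p^3 - 3*p^2 - p + 3) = (p - 4)*(p - 1)*(p + 4)*(p^2 - 2*p - 3) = (p - 4)*(p - 3)*(p - 1)*(p + 4)*(p + 1)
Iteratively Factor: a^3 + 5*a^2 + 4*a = (a)*(a^2 + 5*a + 4) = a*(a + 4)*(a + 1)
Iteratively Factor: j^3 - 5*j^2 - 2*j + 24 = (j - 4)*(j^2 - j - 6) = (j - 4)*(j - 3)*(j + 2)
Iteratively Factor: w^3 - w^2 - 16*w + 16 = (w - 1)*(w^2 - 16) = (w - 1)*(w + 4)*(w - 4)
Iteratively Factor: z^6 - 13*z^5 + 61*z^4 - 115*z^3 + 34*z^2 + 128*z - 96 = (z - 4)*(z^5 - 9*z^4 + 25*z^3 - 15*z^2 - 26*z + 24) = (z - 4)*(z + 1)*(z^4 - 10*z^3 + 35*z^2 - 50*z + 24) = (z - 4)*(z - 2)*(z + 1)*(z^3 - 8*z^2 + 19*z - 12) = (z - 4)*(z - 3)*(z - 2)*(z + 1)*(z^2 - 5*z + 4) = (z - 4)^2*(z - 3)*(z - 2)*(z + 1)*(z - 1)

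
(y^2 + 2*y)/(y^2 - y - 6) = y/(y - 3)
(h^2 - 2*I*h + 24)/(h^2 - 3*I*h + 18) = (h + 4*I)/(h + 3*I)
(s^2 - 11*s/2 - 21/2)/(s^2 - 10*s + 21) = (s + 3/2)/(s - 3)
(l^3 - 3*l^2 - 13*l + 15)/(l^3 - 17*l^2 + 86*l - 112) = (l^3 - 3*l^2 - 13*l + 15)/(l^3 - 17*l^2 + 86*l - 112)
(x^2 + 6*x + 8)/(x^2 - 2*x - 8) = (x + 4)/(x - 4)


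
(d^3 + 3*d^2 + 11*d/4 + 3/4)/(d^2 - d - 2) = (d^2 + 2*d + 3/4)/(d - 2)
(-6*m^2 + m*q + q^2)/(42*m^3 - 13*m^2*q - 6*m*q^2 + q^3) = 1/(-7*m + q)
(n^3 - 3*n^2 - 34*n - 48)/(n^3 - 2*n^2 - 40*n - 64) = (n + 3)/(n + 4)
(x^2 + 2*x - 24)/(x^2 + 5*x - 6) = (x - 4)/(x - 1)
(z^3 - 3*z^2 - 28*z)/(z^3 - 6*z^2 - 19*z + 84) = z/(z - 3)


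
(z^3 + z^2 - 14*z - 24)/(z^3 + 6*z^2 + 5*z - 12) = (z^2 - 2*z - 8)/(z^2 + 3*z - 4)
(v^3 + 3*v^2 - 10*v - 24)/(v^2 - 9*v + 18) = (v^2 + 6*v + 8)/(v - 6)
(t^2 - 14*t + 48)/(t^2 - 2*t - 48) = (t - 6)/(t + 6)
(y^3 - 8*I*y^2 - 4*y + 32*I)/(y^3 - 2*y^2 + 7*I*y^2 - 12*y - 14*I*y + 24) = (y^2 + y*(2 - 8*I) - 16*I)/(y^2 + 7*I*y - 12)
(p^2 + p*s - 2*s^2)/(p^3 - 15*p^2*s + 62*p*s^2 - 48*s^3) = (p + 2*s)/(p^2 - 14*p*s + 48*s^2)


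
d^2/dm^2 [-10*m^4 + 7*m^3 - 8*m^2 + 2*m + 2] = -120*m^2 + 42*m - 16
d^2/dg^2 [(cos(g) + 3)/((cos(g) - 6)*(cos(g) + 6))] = (-12*(1 - cos(g)^2)^2 - cos(g)^5 - 214*cos(g)^3 - 438*cos(g)^2 - 1080*cos(g) + 228)/((cos(g) - 6)^3*(cos(g) + 6)^3)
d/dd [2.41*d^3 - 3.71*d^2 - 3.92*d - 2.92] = 7.23*d^2 - 7.42*d - 3.92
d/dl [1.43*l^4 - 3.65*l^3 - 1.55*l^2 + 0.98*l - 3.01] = 5.72*l^3 - 10.95*l^2 - 3.1*l + 0.98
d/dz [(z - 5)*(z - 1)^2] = (z - 1)*(3*z - 11)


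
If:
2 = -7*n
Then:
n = -2/7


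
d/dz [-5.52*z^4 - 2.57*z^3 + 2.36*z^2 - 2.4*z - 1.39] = -22.08*z^3 - 7.71*z^2 + 4.72*z - 2.4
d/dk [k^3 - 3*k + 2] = 3*k^2 - 3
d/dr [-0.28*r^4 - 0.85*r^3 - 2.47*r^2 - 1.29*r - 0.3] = -1.12*r^3 - 2.55*r^2 - 4.94*r - 1.29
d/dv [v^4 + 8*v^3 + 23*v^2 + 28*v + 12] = 4*v^3 + 24*v^2 + 46*v + 28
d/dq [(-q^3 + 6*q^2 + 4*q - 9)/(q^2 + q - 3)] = (-q^4 - 2*q^3 + 11*q^2 - 18*q - 3)/(q^4 + 2*q^3 - 5*q^2 - 6*q + 9)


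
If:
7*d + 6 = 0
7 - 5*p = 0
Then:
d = -6/7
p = 7/5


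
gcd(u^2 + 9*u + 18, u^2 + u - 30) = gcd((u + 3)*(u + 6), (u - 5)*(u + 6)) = u + 6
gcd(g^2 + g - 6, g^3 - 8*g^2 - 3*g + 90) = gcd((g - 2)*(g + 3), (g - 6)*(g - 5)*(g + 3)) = g + 3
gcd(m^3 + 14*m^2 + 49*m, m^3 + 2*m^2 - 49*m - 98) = m + 7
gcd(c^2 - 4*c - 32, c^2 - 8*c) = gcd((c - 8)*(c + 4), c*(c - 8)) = c - 8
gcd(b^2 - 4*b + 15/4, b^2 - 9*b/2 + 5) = b - 5/2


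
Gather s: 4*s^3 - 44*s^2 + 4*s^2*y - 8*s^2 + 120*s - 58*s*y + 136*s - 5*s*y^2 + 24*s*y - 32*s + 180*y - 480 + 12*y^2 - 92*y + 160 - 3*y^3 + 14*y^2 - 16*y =4*s^3 + s^2*(4*y - 52) + s*(-5*y^2 - 34*y + 224) - 3*y^3 + 26*y^2 + 72*y - 320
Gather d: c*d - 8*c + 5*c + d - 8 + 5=-3*c + d*(c + 1) - 3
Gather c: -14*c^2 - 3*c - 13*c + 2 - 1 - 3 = -14*c^2 - 16*c - 2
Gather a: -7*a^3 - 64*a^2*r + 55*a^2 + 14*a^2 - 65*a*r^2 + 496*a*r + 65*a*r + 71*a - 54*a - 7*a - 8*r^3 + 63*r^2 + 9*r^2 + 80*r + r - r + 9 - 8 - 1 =-7*a^3 + a^2*(69 - 64*r) + a*(-65*r^2 + 561*r + 10) - 8*r^3 + 72*r^2 + 80*r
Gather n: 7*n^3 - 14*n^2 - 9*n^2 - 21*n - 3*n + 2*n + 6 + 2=7*n^3 - 23*n^2 - 22*n + 8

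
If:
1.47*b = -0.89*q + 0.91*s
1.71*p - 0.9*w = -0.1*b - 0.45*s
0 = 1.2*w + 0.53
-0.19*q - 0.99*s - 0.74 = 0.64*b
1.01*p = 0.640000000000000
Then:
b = 50.12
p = 0.63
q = -97.53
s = -14.43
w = -0.44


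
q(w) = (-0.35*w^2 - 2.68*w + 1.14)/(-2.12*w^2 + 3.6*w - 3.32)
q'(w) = (-0.7*w - 2.68)/(-2.12*w^2 + 3.6*w - 3.32) + (4.24*w - 3.6)*(-0.35*w^2 - 2.68*w + 1.14)/(-2.12*w^2 + 3.6*w - 3.32)^2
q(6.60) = 0.44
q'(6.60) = -0.05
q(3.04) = 0.86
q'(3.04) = -0.26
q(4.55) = 0.59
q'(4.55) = -0.11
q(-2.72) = -0.20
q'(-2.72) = -0.08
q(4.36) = 0.62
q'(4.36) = -0.12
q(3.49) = 0.75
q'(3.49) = -0.20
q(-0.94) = -0.39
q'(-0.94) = -0.11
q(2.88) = 0.90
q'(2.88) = -0.29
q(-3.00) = -0.18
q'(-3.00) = -0.07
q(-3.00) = -0.18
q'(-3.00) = -0.07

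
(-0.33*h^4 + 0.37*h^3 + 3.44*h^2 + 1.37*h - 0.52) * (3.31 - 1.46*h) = 0.4818*h^5 - 1.6325*h^4 - 3.7977*h^3 + 9.3862*h^2 + 5.2939*h - 1.7212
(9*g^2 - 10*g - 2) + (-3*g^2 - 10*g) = 6*g^2 - 20*g - 2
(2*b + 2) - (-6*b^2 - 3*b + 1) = 6*b^2 + 5*b + 1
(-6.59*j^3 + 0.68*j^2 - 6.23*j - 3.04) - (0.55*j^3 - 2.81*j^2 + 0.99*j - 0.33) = -7.14*j^3 + 3.49*j^2 - 7.22*j - 2.71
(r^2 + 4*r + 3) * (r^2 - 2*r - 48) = r^4 + 2*r^3 - 53*r^2 - 198*r - 144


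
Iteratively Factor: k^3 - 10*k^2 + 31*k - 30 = (k - 3)*(k^2 - 7*k + 10) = (k - 5)*(k - 3)*(k - 2)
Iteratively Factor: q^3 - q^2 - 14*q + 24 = (q - 3)*(q^2 + 2*q - 8) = (q - 3)*(q - 2)*(q + 4)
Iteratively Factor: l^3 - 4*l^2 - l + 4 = (l - 4)*(l^2 - 1) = (l - 4)*(l + 1)*(l - 1)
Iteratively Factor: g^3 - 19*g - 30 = (g + 2)*(g^2 - 2*g - 15) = (g + 2)*(g + 3)*(g - 5)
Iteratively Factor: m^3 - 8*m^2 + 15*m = (m - 5)*(m^2 - 3*m) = m*(m - 5)*(m - 3)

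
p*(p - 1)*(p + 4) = p^3 + 3*p^2 - 4*p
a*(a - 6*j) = a^2 - 6*a*j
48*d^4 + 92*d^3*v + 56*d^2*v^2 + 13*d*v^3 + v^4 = (d + v)*(2*d + v)*(4*d + v)*(6*d + v)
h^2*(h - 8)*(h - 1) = h^4 - 9*h^3 + 8*h^2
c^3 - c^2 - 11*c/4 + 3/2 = (c - 2)*(c - 1/2)*(c + 3/2)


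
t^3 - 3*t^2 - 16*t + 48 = (t - 4)*(t - 3)*(t + 4)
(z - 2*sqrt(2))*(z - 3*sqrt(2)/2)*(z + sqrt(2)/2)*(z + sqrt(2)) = z^4 - 2*sqrt(2)*z^3 - 7*z^2/2 + 11*sqrt(2)*z/2 + 6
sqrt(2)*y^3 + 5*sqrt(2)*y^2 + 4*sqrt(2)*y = y*(y + 4)*(sqrt(2)*y + sqrt(2))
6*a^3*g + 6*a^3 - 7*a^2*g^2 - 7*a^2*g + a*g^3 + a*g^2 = (-6*a + g)*(-a + g)*(a*g + a)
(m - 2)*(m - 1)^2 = m^3 - 4*m^2 + 5*m - 2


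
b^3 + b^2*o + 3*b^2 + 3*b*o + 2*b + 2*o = (b + 1)*(b + 2)*(b + o)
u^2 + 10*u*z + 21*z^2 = (u + 3*z)*(u + 7*z)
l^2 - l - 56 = (l - 8)*(l + 7)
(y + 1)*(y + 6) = y^2 + 7*y + 6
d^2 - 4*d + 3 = (d - 3)*(d - 1)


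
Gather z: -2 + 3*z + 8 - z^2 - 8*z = -z^2 - 5*z + 6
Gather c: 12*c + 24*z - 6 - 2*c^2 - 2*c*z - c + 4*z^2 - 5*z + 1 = -2*c^2 + c*(11 - 2*z) + 4*z^2 + 19*z - 5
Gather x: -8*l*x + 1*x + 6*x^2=6*x^2 + x*(1 - 8*l)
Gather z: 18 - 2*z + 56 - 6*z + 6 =80 - 8*z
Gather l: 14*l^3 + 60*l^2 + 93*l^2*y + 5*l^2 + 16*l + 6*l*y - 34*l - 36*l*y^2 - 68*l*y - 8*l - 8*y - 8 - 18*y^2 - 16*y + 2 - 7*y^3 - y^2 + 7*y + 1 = 14*l^3 + l^2*(93*y + 65) + l*(-36*y^2 - 62*y - 26) - 7*y^3 - 19*y^2 - 17*y - 5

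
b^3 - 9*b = b*(b - 3)*(b + 3)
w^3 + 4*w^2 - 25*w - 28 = (w - 4)*(w + 1)*(w + 7)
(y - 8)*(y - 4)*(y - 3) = y^3 - 15*y^2 + 68*y - 96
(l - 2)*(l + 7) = l^2 + 5*l - 14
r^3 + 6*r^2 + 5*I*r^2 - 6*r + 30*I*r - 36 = (r + 6)*(r + 2*I)*(r + 3*I)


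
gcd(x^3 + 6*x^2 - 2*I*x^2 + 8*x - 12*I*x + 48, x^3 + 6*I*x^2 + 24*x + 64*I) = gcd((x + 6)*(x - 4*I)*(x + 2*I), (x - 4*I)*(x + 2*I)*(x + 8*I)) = x^2 - 2*I*x + 8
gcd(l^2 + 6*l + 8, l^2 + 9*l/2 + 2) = l + 4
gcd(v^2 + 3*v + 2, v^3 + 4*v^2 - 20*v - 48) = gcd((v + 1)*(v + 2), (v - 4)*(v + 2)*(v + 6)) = v + 2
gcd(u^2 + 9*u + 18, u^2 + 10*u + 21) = u + 3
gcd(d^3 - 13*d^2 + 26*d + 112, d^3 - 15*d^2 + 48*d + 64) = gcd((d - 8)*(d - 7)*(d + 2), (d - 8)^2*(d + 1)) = d - 8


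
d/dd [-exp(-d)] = exp(-d)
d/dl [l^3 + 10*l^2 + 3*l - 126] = 3*l^2 + 20*l + 3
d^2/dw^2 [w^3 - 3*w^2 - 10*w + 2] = 6*w - 6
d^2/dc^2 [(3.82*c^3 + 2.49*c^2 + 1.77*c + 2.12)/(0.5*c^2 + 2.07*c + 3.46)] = (15.250136*c^3 + 141.491424*c^2 + 269.181672*c + 45.097156)/(0.125*c^6 + 1.5525*c^5 + 9.02235*c^4 + 30.356343*c^3 + 62.434662*c^2 + 74.343636*c + 41.421736)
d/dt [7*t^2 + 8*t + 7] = 14*t + 8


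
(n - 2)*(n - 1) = n^2 - 3*n + 2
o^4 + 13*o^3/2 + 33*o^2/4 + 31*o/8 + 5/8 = (o + 1/2)^3*(o + 5)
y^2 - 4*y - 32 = (y - 8)*(y + 4)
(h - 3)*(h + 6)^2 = h^3 + 9*h^2 - 108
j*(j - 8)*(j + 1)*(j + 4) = j^4 - 3*j^3 - 36*j^2 - 32*j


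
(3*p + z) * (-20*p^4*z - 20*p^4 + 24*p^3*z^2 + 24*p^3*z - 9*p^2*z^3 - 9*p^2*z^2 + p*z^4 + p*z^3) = -60*p^5*z - 60*p^5 + 52*p^4*z^2 + 52*p^4*z - 3*p^3*z^3 - 3*p^3*z^2 - 6*p^2*z^4 - 6*p^2*z^3 + p*z^5 + p*z^4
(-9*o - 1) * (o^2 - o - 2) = -9*o^3 + 8*o^2 + 19*o + 2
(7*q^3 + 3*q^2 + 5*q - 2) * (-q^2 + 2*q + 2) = -7*q^5 + 11*q^4 + 15*q^3 + 18*q^2 + 6*q - 4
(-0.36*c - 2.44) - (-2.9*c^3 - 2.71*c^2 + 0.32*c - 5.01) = 2.9*c^3 + 2.71*c^2 - 0.68*c + 2.57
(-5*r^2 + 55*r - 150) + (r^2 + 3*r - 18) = -4*r^2 + 58*r - 168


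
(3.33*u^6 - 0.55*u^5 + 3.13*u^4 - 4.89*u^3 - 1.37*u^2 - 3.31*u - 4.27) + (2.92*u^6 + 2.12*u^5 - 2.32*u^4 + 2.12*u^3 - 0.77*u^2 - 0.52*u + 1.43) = 6.25*u^6 + 1.57*u^5 + 0.81*u^4 - 2.77*u^3 - 2.14*u^2 - 3.83*u - 2.84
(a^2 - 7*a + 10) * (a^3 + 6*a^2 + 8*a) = a^5 - a^4 - 24*a^3 + 4*a^2 + 80*a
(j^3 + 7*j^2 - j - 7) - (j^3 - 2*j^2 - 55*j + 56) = 9*j^2 + 54*j - 63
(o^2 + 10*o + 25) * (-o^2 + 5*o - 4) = -o^4 - 5*o^3 + 21*o^2 + 85*o - 100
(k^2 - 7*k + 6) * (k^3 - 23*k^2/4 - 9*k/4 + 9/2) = k^5 - 51*k^4/4 + 44*k^3 - 57*k^2/4 - 45*k + 27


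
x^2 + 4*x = x*(x + 4)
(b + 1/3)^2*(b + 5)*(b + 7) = b^4 + 38*b^3/3 + 388*b^2/9 + 74*b/3 + 35/9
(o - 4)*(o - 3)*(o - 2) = o^3 - 9*o^2 + 26*o - 24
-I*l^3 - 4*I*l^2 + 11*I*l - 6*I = (l - 1)*(l + 6)*(-I*l + I)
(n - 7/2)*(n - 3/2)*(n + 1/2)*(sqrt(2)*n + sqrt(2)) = sqrt(2)*n^4 - 7*sqrt(2)*n^3/2 - 7*sqrt(2)*n^2/4 + 43*sqrt(2)*n/8 + 21*sqrt(2)/8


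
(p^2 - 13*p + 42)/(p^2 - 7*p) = (p - 6)/p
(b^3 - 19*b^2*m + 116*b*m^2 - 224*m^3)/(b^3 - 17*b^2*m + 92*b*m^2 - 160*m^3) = (b - 7*m)/(b - 5*m)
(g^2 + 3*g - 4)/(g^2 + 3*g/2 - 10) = 2*(g - 1)/(2*g - 5)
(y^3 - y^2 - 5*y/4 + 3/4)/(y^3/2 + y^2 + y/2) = (4*y^2 - 8*y + 3)/(2*y*(y + 1))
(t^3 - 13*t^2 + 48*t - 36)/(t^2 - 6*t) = t - 7 + 6/t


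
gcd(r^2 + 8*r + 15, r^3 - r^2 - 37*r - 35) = r + 5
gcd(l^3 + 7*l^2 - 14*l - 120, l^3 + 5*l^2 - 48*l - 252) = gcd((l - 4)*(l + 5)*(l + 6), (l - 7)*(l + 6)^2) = l + 6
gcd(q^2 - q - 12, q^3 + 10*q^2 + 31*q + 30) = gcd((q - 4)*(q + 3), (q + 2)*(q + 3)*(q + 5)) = q + 3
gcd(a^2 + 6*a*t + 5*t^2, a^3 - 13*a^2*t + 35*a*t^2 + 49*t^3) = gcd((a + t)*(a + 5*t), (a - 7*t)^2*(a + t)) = a + t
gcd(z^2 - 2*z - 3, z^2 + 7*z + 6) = z + 1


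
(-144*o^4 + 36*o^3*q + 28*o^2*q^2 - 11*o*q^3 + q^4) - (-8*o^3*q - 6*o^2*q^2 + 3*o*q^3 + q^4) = -144*o^4 + 44*o^3*q + 34*o^2*q^2 - 14*o*q^3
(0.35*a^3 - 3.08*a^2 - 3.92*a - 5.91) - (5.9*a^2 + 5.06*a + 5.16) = 0.35*a^3 - 8.98*a^2 - 8.98*a - 11.07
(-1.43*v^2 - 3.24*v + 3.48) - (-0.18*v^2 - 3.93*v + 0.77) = -1.25*v^2 + 0.69*v + 2.71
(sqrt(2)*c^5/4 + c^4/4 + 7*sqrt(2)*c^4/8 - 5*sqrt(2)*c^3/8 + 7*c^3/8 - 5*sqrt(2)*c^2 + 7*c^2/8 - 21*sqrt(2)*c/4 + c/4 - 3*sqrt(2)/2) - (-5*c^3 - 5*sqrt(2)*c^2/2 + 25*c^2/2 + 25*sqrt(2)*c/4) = sqrt(2)*c^5/4 + c^4/4 + 7*sqrt(2)*c^4/8 - 5*sqrt(2)*c^3/8 + 47*c^3/8 - 93*c^2/8 - 5*sqrt(2)*c^2/2 - 23*sqrt(2)*c/2 + c/4 - 3*sqrt(2)/2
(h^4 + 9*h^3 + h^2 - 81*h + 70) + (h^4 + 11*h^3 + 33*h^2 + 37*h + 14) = 2*h^4 + 20*h^3 + 34*h^2 - 44*h + 84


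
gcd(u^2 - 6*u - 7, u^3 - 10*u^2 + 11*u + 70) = u - 7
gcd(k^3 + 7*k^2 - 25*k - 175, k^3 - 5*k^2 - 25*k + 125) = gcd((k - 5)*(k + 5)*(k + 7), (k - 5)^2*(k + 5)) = k^2 - 25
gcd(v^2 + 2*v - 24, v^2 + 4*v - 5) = 1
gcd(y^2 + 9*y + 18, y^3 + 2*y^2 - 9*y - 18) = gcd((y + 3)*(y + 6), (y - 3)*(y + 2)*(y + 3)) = y + 3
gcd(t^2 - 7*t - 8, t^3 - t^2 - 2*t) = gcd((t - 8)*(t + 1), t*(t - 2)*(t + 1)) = t + 1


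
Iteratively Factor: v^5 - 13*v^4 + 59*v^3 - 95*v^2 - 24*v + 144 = (v - 4)*(v^4 - 9*v^3 + 23*v^2 - 3*v - 36) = (v - 4)^2*(v^3 - 5*v^2 + 3*v + 9) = (v - 4)^2*(v - 3)*(v^2 - 2*v - 3) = (v - 4)^2*(v - 3)^2*(v + 1)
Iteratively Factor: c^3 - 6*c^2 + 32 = (c - 4)*(c^2 - 2*c - 8) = (c - 4)^2*(c + 2)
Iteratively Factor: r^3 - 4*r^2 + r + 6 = (r + 1)*(r^2 - 5*r + 6) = (r - 3)*(r + 1)*(r - 2)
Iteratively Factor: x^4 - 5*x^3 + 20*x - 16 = (x + 2)*(x^3 - 7*x^2 + 14*x - 8) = (x - 4)*(x + 2)*(x^2 - 3*x + 2) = (x - 4)*(x - 2)*(x + 2)*(x - 1)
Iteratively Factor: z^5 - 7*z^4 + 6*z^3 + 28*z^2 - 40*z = (z - 2)*(z^4 - 5*z^3 - 4*z^2 + 20*z) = (z - 2)*(z + 2)*(z^3 - 7*z^2 + 10*z) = (z - 2)^2*(z + 2)*(z^2 - 5*z) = (z - 5)*(z - 2)^2*(z + 2)*(z)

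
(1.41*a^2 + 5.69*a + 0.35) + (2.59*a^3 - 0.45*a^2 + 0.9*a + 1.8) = 2.59*a^3 + 0.96*a^2 + 6.59*a + 2.15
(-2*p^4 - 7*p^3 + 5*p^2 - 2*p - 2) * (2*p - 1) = -4*p^5 - 12*p^4 + 17*p^3 - 9*p^2 - 2*p + 2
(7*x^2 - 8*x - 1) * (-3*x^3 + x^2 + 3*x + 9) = -21*x^5 + 31*x^4 + 16*x^3 + 38*x^2 - 75*x - 9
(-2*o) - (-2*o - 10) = 10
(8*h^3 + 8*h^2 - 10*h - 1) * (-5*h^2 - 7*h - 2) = -40*h^5 - 96*h^4 - 22*h^3 + 59*h^2 + 27*h + 2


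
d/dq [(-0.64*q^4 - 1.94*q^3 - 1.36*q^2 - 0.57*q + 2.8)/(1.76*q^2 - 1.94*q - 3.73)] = (-2.2528*q^5 + 0.3104*q^4 + 17.076*q^3 + 25.3502*q^2 + 0.2896*q + 7.5581)/(3.0976*q^4 - 6.8288*q^3 - 9.366*q^2 + 14.4724*q + 13.9129)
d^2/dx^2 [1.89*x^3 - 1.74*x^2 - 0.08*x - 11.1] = 11.34*x - 3.48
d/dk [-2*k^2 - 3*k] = -4*k - 3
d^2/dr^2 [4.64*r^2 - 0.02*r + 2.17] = 9.28000000000000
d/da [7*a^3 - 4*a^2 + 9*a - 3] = 21*a^2 - 8*a + 9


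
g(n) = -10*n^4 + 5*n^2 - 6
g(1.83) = -101.41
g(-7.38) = -29397.39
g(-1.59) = -57.27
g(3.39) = -1269.22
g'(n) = -40*n^3 + 10*n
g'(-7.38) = 16004.09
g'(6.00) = -8580.00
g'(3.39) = -1524.43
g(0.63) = -5.59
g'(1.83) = -226.84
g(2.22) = -224.25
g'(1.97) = -286.11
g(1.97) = -137.21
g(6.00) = -12786.00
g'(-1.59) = 144.89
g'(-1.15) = 49.34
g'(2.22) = -415.44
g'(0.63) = -3.70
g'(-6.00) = 8580.00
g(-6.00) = -12786.00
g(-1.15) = -16.88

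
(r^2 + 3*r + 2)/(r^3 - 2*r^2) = (r^2 + 3*r + 2)/(r^2*(r - 2))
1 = 1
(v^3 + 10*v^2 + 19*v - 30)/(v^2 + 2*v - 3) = (v^2 + 11*v + 30)/(v + 3)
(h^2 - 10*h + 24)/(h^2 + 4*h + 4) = (h^2 - 10*h + 24)/(h^2 + 4*h + 4)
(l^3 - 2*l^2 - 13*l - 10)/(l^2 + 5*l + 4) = (l^2 - 3*l - 10)/(l + 4)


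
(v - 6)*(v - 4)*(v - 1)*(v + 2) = v^4 - 9*v^3 + 12*v^2 + 44*v - 48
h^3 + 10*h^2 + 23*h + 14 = (h + 1)*(h + 2)*(h + 7)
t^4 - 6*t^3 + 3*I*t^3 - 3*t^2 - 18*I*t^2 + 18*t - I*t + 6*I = (t - 6)*(t + I)^3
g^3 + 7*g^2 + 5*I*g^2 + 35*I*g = g*(g + 7)*(g + 5*I)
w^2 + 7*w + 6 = (w + 1)*(w + 6)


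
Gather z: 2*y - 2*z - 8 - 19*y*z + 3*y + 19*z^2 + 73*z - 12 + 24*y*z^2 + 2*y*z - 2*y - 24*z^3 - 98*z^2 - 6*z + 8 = 3*y - 24*z^3 + z^2*(24*y - 79) + z*(65 - 17*y) - 12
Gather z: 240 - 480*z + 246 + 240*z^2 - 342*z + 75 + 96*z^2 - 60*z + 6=336*z^2 - 882*z + 567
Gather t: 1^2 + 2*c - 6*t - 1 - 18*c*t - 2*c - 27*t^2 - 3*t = -27*t^2 + t*(-18*c - 9)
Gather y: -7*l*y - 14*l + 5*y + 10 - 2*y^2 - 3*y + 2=-14*l - 2*y^2 + y*(2 - 7*l) + 12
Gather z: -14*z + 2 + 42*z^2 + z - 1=42*z^2 - 13*z + 1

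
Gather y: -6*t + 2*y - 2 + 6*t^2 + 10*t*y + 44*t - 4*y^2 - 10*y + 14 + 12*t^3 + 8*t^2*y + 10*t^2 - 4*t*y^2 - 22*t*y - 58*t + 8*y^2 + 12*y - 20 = 12*t^3 + 16*t^2 - 20*t + y^2*(4 - 4*t) + y*(8*t^2 - 12*t + 4) - 8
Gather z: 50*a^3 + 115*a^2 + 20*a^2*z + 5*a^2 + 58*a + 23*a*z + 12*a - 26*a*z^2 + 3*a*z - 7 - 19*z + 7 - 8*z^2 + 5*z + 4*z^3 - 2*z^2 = 50*a^3 + 120*a^2 + 70*a + 4*z^3 + z^2*(-26*a - 10) + z*(20*a^2 + 26*a - 14)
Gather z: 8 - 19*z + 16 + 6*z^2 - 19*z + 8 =6*z^2 - 38*z + 32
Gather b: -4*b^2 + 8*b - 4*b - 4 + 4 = -4*b^2 + 4*b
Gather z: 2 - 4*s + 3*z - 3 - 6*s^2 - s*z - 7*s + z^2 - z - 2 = -6*s^2 - 11*s + z^2 + z*(2 - s) - 3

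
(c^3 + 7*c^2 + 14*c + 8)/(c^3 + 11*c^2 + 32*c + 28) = (c^2 + 5*c + 4)/(c^2 + 9*c + 14)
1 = 1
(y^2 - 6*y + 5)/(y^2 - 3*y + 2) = (y - 5)/(y - 2)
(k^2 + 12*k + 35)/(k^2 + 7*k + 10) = (k + 7)/(k + 2)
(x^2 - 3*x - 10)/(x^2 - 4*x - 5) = (x + 2)/(x + 1)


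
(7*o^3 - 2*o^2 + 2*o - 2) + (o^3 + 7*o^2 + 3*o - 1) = 8*o^3 + 5*o^2 + 5*o - 3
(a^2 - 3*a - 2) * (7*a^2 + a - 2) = 7*a^4 - 20*a^3 - 19*a^2 + 4*a + 4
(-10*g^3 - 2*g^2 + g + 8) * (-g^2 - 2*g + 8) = 10*g^5 + 22*g^4 - 77*g^3 - 26*g^2 - 8*g + 64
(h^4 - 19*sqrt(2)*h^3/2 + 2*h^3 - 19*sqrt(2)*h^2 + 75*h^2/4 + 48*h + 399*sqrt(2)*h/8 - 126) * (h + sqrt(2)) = h^5 - 17*sqrt(2)*h^4/2 + 2*h^4 - 17*sqrt(2)*h^3 - h^3/4 + 10*h^2 + 549*sqrt(2)*h^2/8 - 105*h/4 + 48*sqrt(2)*h - 126*sqrt(2)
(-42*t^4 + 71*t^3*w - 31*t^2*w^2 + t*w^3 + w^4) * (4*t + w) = -168*t^5 + 242*t^4*w - 53*t^3*w^2 - 27*t^2*w^3 + 5*t*w^4 + w^5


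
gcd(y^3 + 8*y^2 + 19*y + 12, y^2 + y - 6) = y + 3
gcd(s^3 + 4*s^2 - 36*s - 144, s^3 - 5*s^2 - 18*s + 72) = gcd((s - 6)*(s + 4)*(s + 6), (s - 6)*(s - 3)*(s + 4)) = s^2 - 2*s - 24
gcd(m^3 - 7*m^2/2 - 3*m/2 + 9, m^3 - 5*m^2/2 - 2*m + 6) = m^2 - m/2 - 3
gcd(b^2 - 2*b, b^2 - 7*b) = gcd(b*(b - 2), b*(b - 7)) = b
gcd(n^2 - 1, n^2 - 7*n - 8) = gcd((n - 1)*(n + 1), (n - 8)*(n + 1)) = n + 1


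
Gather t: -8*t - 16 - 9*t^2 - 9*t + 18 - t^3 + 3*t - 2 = -t^3 - 9*t^2 - 14*t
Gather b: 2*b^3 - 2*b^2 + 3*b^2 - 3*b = 2*b^3 + b^2 - 3*b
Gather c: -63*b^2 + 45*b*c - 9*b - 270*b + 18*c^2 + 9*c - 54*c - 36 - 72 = -63*b^2 - 279*b + 18*c^2 + c*(45*b - 45) - 108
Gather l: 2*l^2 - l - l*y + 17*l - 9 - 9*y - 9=2*l^2 + l*(16 - y) - 9*y - 18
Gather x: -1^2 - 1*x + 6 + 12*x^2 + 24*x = 12*x^2 + 23*x + 5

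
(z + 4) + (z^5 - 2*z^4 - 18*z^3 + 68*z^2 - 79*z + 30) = z^5 - 2*z^4 - 18*z^3 + 68*z^2 - 78*z + 34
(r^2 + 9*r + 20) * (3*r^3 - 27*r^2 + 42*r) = 3*r^5 - 141*r^3 - 162*r^2 + 840*r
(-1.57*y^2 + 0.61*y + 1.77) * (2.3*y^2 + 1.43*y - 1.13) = -3.611*y^4 - 0.8421*y^3 + 6.7174*y^2 + 1.8418*y - 2.0001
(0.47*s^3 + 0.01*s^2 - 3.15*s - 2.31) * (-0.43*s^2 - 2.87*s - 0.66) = -0.2021*s^5 - 1.3532*s^4 + 1.0156*s^3 + 10.0272*s^2 + 8.7087*s + 1.5246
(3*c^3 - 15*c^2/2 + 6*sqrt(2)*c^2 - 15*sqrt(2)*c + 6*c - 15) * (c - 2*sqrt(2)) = 3*c^4 - 15*c^3/2 - 18*c^2 - 12*sqrt(2)*c + 45*c + 30*sqrt(2)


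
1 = 1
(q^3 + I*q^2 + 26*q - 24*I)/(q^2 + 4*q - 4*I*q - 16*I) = (q^2 + 5*I*q + 6)/(q + 4)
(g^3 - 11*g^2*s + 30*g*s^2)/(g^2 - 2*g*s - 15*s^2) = g*(g - 6*s)/(g + 3*s)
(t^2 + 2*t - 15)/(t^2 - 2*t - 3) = (t + 5)/(t + 1)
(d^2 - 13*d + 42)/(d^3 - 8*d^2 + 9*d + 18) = (d - 7)/(d^2 - 2*d - 3)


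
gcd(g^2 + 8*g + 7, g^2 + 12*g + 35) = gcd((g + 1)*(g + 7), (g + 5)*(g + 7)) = g + 7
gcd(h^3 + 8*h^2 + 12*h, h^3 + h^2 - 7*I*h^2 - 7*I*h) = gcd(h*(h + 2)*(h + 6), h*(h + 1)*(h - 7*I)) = h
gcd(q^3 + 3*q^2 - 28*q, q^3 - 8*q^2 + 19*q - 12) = q - 4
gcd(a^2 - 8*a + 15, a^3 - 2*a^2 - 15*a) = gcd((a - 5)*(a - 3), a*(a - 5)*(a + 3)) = a - 5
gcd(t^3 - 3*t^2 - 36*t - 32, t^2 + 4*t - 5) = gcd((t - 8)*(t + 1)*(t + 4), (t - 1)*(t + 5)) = 1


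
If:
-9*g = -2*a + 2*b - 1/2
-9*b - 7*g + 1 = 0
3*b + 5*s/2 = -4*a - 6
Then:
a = -335*s/452 - 837/452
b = 35*s/226 + 53/113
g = -45*s/226 - 52/113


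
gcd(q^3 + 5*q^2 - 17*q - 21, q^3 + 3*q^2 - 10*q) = 1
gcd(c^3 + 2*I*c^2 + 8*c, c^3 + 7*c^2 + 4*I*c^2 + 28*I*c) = c^2 + 4*I*c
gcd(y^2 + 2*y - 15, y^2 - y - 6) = y - 3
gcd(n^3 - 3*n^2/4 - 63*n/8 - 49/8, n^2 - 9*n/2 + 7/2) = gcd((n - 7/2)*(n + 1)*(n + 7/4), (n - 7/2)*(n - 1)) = n - 7/2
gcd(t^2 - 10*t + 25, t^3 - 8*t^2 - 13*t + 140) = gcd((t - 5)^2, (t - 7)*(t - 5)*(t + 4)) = t - 5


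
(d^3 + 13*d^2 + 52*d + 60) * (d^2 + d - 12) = d^5 + 14*d^4 + 53*d^3 - 44*d^2 - 564*d - 720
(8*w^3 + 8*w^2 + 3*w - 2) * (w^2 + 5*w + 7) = 8*w^5 + 48*w^4 + 99*w^3 + 69*w^2 + 11*w - 14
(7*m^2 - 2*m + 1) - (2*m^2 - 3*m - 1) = 5*m^2 + m + 2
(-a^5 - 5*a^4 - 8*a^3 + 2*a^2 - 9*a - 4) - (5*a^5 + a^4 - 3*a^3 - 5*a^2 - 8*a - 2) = -6*a^5 - 6*a^4 - 5*a^3 + 7*a^2 - a - 2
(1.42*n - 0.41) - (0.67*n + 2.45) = 0.75*n - 2.86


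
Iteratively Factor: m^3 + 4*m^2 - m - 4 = (m + 4)*(m^2 - 1) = (m - 1)*(m + 4)*(m + 1)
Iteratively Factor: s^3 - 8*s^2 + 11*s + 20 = (s + 1)*(s^2 - 9*s + 20) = (s - 5)*(s + 1)*(s - 4)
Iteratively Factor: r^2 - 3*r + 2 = (r - 2)*(r - 1)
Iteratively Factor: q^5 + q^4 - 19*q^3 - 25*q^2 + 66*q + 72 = (q - 4)*(q^4 + 5*q^3 + q^2 - 21*q - 18) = (q - 4)*(q - 2)*(q^3 + 7*q^2 + 15*q + 9) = (q - 4)*(q - 2)*(q + 1)*(q^2 + 6*q + 9) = (q - 4)*(q - 2)*(q + 1)*(q + 3)*(q + 3)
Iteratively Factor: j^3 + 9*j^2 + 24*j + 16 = (j + 4)*(j^2 + 5*j + 4) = (j + 1)*(j + 4)*(j + 4)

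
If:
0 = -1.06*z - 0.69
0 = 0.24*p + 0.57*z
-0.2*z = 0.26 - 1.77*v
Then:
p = 1.55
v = 0.07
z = -0.65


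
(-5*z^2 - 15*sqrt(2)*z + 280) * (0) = 0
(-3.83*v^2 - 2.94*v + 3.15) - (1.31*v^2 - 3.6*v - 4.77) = -5.14*v^2 + 0.66*v + 7.92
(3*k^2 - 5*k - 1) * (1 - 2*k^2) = -6*k^4 + 10*k^3 + 5*k^2 - 5*k - 1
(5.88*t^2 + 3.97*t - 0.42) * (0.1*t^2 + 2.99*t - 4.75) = 0.588*t^4 + 17.9782*t^3 - 16.1017*t^2 - 20.1133*t + 1.995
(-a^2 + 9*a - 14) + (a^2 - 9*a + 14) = 0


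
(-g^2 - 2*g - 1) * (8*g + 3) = -8*g^3 - 19*g^2 - 14*g - 3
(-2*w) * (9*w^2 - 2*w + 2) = -18*w^3 + 4*w^2 - 4*w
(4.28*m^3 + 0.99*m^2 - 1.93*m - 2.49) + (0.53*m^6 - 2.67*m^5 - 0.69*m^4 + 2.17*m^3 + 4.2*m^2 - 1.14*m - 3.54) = 0.53*m^6 - 2.67*m^5 - 0.69*m^4 + 6.45*m^3 + 5.19*m^2 - 3.07*m - 6.03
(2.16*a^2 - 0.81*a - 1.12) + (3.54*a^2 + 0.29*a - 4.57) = 5.7*a^2 - 0.52*a - 5.69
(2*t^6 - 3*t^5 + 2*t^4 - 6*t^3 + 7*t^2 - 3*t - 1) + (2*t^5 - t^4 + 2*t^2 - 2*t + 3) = 2*t^6 - t^5 + t^4 - 6*t^3 + 9*t^2 - 5*t + 2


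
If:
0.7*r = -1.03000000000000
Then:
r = -1.47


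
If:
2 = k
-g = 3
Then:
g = -3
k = 2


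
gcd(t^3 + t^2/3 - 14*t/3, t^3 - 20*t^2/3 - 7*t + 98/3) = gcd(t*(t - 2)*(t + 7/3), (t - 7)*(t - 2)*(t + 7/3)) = t^2 + t/3 - 14/3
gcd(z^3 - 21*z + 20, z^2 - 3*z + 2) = z - 1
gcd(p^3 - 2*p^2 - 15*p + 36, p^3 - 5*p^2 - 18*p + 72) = p^2 + p - 12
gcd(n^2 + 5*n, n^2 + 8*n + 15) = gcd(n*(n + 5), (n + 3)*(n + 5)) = n + 5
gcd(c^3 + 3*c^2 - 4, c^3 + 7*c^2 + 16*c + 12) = c^2 + 4*c + 4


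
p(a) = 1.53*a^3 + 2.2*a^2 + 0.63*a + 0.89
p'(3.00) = 55.14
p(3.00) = 63.89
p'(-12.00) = 608.79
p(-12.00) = -2333.71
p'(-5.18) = 101.00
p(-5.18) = -156.00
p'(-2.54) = 19.07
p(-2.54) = -11.59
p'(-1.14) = 1.58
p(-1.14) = 0.76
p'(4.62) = 118.93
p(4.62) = 201.63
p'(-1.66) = 5.97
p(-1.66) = -1.09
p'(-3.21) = 33.80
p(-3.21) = -29.07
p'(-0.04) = 0.46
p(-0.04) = 0.87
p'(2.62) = 43.67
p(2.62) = 45.16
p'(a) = 4.59*a^2 + 4.4*a + 0.63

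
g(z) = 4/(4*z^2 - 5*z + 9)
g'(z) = 4*(5 - 8*z)/(4*z^2 - 5*z + 9)^2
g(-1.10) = 0.21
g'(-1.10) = 0.15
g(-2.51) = 0.09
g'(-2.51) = 0.05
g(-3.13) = 0.06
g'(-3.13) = 0.03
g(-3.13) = 0.06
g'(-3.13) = 0.03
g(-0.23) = 0.39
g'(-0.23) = 0.25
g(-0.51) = 0.32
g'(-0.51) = 0.23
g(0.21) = 0.49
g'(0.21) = 0.20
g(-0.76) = 0.26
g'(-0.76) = 0.19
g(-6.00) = 0.02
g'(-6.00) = 0.01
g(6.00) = 0.03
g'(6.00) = -0.01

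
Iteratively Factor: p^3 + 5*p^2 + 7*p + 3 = (p + 3)*(p^2 + 2*p + 1) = (p + 1)*(p + 3)*(p + 1)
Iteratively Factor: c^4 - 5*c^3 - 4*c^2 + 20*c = (c - 2)*(c^3 - 3*c^2 - 10*c) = c*(c - 2)*(c^2 - 3*c - 10) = c*(c - 2)*(c + 2)*(c - 5)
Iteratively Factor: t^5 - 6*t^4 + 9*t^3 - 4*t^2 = (t - 1)*(t^4 - 5*t^3 + 4*t^2) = t*(t - 1)*(t^3 - 5*t^2 + 4*t) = t^2*(t - 1)*(t^2 - 5*t + 4) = t^2*(t - 4)*(t - 1)*(t - 1)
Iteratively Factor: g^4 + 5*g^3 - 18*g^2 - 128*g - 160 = (g + 4)*(g^3 + g^2 - 22*g - 40) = (g + 2)*(g + 4)*(g^2 - g - 20) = (g + 2)*(g + 4)^2*(g - 5)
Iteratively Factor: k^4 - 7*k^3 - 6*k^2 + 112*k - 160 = (k - 4)*(k^3 - 3*k^2 - 18*k + 40) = (k - 5)*(k - 4)*(k^2 + 2*k - 8) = (k - 5)*(k - 4)*(k - 2)*(k + 4)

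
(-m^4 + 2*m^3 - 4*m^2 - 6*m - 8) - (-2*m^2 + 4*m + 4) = -m^4 + 2*m^3 - 2*m^2 - 10*m - 12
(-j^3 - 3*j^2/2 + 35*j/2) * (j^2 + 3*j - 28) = -j^5 - 9*j^4/2 + 41*j^3 + 189*j^2/2 - 490*j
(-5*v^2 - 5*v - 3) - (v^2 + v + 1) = -6*v^2 - 6*v - 4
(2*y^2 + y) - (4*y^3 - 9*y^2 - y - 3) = -4*y^3 + 11*y^2 + 2*y + 3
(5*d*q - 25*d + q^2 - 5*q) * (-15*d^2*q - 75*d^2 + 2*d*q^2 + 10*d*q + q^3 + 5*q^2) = -75*d^3*q^2 + 1875*d^3 - 5*d^2*q^3 + 125*d^2*q + 7*d*q^4 - 175*d*q^2 + q^5 - 25*q^3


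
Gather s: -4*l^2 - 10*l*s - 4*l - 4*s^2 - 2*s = -4*l^2 - 4*l - 4*s^2 + s*(-10*l - 2)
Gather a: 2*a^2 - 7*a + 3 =2*a^2 - 7*a + 3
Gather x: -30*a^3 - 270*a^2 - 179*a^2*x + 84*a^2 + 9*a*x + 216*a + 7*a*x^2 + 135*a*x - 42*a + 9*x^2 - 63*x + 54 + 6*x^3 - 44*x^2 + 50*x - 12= -30*a^3 - 186*a^2 + 174*a + 6*x^3 + x^2*(7*a - 35) + x*(-179*a^2 + 144*a - 13) + 42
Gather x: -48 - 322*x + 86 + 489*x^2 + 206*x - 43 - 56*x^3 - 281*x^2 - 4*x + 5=-56*x^3 + 208*x^2 - 120*x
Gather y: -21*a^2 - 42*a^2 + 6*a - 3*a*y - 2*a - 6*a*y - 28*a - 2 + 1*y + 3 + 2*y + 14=-63*a^2 - 24*a + y*(3 - 9*a) + 15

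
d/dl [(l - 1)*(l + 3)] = 2*l + 2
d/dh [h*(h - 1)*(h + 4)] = 3*h^2 + 6*h - 4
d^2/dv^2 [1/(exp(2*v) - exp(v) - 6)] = ((1 - 4*exp(v))*(-exp(2*v) + exp(v) + 6) - 2*(2*exp(v) - 1)^2*exp(v))*exp(v)/(-exp(2*v) + exp(v) + 6)^3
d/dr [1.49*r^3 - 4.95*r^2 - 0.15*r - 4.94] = 4.47*r^2 - 9.9*r - 0.15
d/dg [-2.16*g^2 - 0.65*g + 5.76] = -4.32*g - 0.65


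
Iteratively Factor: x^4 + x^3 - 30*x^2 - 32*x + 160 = (x - 2)*(x^3 + 3*x^2 - 24*x - 80) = (x - 5)*(x - 2)*(x^2 + 8*x + 16) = (x - 5)*(x - 2)*(x + 4)*(x + 4)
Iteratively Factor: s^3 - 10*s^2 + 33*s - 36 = (s - 3)*(s^2 - 7*s + 12) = (s - 3)^2*(s - 4)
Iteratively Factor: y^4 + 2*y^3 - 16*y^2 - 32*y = (y)*(y^3 + 2*y^2 - 16*y - 32) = y*(y + 4)*(y^2 - 2*y - 8) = y*(y + 2)*(y + 4)*(y - 4)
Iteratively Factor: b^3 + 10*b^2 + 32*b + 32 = (b + 4)*(b^2 + 6*b + 8) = (b + 4)^2*(b + 2)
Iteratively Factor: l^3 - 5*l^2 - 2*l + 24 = (l - 4)*(l^2 - l - 6) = (l - 4)*(l - 3)*(l + 2)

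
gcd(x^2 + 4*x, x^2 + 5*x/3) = x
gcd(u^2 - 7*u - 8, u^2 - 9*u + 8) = u - 8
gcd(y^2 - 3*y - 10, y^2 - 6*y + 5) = y - 5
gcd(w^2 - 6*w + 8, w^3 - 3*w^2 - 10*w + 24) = w^2 - 6*w + 8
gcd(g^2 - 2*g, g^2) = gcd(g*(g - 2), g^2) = g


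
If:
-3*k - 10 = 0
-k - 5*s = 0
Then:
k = -10/3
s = 2/3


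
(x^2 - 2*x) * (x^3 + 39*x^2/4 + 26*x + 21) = x^5 + 31*x^4/4 + 13*x^3/2 - 31*x^2 - 42*x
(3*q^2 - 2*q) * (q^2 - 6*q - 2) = 3*q^4 - 20*q^3 + 6*q^2 + 4*q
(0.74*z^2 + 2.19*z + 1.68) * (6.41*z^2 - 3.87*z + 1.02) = 4.7434*z^4 + 11.1741*z^3 + 3.0483*z^2 - 4.2678*z + 1.7136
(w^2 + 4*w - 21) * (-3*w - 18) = -3*w^3 - 30*w^2 - 9*w + 378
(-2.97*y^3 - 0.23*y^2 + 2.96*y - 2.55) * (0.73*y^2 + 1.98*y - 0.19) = -2.1681*y^5 - 6.0485*y^4 + 2.2697*y^3 + 4.043*y^2 - 5.6114*y + 0.4845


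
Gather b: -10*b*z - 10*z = -10*b*z - 10*z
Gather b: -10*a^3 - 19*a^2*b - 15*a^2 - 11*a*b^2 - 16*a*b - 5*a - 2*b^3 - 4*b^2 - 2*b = -10*a^3 - 15*a^2 - 5*a - 2*b^3 + b^2*(-11*a - 4) + b*(-19*a^2 - 16*a - 2)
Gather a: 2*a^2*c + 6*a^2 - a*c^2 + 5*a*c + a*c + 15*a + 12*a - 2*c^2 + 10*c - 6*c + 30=a^2*(2*c + 6) + a*(-c^2 + 6*c + 27) - 2*c^2 + 4*c + 30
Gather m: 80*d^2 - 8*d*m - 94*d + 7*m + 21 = 80*d^2 - 94*d + m*(7 - 8*d) + 21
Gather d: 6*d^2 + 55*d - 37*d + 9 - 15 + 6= 6*d^2 + 18*d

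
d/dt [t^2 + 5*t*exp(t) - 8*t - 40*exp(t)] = 5*t*exp(t) + 2*t - 35*exp(t) - 8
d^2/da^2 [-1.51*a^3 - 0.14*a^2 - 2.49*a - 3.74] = -9.06*a - 0.28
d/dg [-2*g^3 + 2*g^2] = 2*g*(2 - 3*g)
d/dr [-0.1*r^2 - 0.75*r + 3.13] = -0.2*r - 0.75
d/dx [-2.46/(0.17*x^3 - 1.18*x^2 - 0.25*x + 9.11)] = (1.2546*x^2 - 5.8056*x - 0.615)/(0.17*x^3 - 1.18*x^2 - 0.25*x + 9.11)^2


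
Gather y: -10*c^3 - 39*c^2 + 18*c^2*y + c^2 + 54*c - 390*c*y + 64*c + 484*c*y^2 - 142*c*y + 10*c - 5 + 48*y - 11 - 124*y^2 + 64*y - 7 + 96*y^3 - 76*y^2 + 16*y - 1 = -10*c^3 - 38*c^2 + 128*c + 96*y^3 + y^2*(484*c - 200) + y*(18*c^2 - 532*c + 128) - 24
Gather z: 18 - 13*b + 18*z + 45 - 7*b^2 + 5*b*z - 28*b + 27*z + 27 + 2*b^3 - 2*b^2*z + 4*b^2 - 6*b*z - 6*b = 2*b^3 - 3*b^2 - 47*b + z*(-2*b^2 - b + 45) + 90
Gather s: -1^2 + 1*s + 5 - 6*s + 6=10 - 5*s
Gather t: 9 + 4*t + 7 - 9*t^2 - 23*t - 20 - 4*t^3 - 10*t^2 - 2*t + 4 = -4*t^3 - 19*t^2 - 21*t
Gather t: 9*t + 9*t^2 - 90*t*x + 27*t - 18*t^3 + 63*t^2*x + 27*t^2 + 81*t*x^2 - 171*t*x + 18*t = -18*t^3 + t^2*(63*x + 36) + t*(81*x^2 - 261*x + 54)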